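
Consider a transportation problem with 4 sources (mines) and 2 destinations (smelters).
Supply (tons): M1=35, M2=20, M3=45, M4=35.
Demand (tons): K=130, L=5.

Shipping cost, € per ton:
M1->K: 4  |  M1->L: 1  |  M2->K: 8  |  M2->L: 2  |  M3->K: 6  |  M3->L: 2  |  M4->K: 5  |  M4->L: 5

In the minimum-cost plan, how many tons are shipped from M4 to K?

35

Solving gives:
  M1→K: 35 × €4 = €140
  M2→K: 15 × €8 = €120
  M2→L: 5 × €2 = €10
  M3→K: 45 × €6 = €270
  M4→K: 35 × €5 = €175
Total cost = €715.
So M4→K carries 35 tons.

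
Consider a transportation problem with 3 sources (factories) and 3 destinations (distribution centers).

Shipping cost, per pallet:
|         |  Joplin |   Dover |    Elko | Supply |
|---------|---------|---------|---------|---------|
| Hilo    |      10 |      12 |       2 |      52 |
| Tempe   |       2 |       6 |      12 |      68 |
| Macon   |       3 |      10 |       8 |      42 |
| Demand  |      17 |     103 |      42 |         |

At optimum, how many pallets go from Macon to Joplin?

17

Optimal shipments:
  Hilo→Dover: 10 pallets
  Hilo→Elko: 42 pallets
  Tempe→Dover: 68 pallets
  Macon→Joplin: 17 pallets
  Macon→Dover: 25 pallets
Total cost = 913.
So Macon→Joplin carries 17 pallets.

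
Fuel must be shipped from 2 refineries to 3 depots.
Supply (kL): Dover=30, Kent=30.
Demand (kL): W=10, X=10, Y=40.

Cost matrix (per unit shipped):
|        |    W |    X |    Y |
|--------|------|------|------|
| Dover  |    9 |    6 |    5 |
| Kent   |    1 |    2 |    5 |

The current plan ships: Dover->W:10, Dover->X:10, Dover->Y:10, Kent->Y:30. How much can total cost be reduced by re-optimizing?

Current plan cost = 10·9 + 10·6 + 10·5 + 30·5 = 350.
Optimal plan:
  Dover–Y: 30 kL
  Kent–W: 10 kL
  Kent–X: 10 kL
  Kent–Y: 10 kL
Optimal cost = 230.
Saving = 350 − 230 = 120.

120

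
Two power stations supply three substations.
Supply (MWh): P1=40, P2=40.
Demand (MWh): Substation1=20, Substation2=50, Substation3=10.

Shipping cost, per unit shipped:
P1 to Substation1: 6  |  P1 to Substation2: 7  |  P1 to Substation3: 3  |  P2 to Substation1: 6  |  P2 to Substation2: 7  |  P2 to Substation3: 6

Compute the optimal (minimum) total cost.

500

A cheapest plan:
  P1→Substation1: 20 MWh
  P1→Substation2: 10 MWh
  P1→Substation3: 10 MWh
  P2→Substation2: 40 MWh
Total cost = 500.
(Supply check: P1 ships 40; P2 ships 40.)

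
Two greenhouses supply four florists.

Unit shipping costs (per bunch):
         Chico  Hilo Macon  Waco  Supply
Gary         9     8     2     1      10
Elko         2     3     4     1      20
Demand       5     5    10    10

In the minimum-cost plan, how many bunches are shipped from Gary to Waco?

Optimal shipments:
  Gary→Macon: 10 bunches
  Elko→Chico: 5 bunches
  Elko→Hilo: 5 bunches
  Elko→Waco: 10 bunches
Total cost = 55.
The route Gary→Waco is not used.

0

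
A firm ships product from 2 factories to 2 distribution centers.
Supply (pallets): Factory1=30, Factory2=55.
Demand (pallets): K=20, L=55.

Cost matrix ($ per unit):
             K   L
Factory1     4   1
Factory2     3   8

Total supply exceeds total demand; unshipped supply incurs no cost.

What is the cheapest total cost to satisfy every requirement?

An optimal shipping plan:
  Factory1->L: 30 × $1 = $30
  Factory2->K: 20 × $3 = $60
  Factory2->L: 25 × $8 = $200
Total = 30 + 60 + 200 = $290.

290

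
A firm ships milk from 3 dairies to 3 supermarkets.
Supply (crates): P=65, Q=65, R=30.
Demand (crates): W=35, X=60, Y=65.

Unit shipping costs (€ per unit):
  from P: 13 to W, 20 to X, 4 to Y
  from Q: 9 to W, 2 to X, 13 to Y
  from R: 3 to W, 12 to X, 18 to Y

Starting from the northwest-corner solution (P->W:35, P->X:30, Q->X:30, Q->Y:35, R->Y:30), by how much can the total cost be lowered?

Current plan cost = 35·13 + 30·20 + 30·2 + 35·13 + 30·18 = €2110.
Optimal plan:
  P to Y: 65 crates
  Q to W: 5 crates
  Q to X: 60 crates
  R to W: 30 crates
Optimal cost = €515.
Saving = 2110 − 515 = €1595.

1595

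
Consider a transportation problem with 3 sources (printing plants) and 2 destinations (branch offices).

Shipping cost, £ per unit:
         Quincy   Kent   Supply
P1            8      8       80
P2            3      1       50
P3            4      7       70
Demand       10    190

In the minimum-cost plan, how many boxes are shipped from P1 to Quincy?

0

Optimal shipments:
  P1->Kent: 80 boxes
  P2->Kent: 50 boxes
  P3->Quincy: 10 boxes
  P3->Kent: 60 boxes
Total cost = £1150.
The route P1→Quincy is not used.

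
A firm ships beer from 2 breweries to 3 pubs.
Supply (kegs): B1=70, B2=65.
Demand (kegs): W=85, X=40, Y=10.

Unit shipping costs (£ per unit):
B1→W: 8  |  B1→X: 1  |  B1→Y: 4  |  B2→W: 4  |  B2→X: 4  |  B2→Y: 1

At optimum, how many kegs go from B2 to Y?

The minimum-cost plan:
  B1->W: 20 × £8 = £160
  B1->X: 40 × £1 = £40
  B1->Y: 10 × £4 = £40
  B2->W: 65 × £4 = £260
Total cost = £500.
The route B2→Y is not used.

0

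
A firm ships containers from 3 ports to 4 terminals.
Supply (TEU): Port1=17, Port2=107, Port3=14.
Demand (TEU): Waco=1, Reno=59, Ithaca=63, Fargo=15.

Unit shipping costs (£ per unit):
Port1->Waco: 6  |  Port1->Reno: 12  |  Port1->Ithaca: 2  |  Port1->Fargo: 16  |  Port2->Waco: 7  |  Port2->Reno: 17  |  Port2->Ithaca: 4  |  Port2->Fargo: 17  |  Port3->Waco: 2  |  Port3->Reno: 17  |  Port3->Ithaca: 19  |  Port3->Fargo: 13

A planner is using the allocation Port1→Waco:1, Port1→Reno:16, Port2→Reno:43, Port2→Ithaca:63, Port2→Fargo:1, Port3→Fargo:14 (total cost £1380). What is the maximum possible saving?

Current plan cost = 1·6 + 16·12 + 43·17 + 63·4 + 1·17 + 14·13 = £1380.
Optimal plan:
  Port1->Reno: 17 × £12 = £204
  Port2->Reno: 42 × £17 = £714
  Port2->Ithaca: 63 × £4 = £252
  Port2->Fargo: 2 × £17 = £34
  Port3->Waco: 1 × £2 = £2
  Port3->Fargo: 13 × £13 = £169
Optimal cost = £1375.
Saving = 1380 − 1375 = £5.

5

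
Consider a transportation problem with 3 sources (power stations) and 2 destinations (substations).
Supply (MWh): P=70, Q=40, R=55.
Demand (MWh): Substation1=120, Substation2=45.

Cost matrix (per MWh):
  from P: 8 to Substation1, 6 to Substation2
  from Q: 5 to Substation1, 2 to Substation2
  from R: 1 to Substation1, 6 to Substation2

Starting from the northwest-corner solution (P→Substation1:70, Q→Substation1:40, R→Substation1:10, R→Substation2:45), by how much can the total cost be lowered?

355

Current plan cost = 70·8 + 40·5 + 10·1 + 45·6 = 1040.
Optimal plan:
  P→Substation1: 65 × 8 = 520
  P→Substation2: 5 × 6 = 30
  Q→Substation2: 40 × 2 = 80
  R→Substation1: 55 × 1 = 55
Optimal cost = 685.
Saving = 1040 − 685 = 355.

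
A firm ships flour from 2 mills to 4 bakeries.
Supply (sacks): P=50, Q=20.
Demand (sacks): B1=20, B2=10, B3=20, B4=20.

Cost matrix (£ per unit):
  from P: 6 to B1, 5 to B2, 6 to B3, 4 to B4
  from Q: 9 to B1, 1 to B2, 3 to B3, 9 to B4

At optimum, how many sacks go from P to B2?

Solving gives:
  P→B1: 20 sacks
  P→B3: 10 sacks
  P→B4: 20 sacks
  Q→B2: 10 sacks
  Q→B3: 10 sacks
Total cost = £300.
The route P→B2 is not used.

0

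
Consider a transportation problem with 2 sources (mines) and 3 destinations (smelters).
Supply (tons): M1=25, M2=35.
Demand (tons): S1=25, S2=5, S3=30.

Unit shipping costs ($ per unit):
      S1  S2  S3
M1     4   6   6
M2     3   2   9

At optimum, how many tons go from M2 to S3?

Solving gives:
  M1–S3: 25 tons
  M2–S1: 25 tons
  M2–S2: 5 tons
  M2–S3: 5 tons
Total cost = $280.
So M2→S3 carries 5 tons.

5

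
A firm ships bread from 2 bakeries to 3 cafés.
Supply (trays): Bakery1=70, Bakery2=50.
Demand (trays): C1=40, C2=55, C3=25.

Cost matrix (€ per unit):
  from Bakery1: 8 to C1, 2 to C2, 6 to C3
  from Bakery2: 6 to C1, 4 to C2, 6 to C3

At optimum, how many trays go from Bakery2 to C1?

40

The minimum-cost plan:
  Bakery1->C2: 55 × €2 = €110
  Bakery1->C3: 15 × €6 = €90
  Bakery2->C1: 40 × €6 = €240
  Bakery2->C3: 10 × €6 = €60
Total cost = €500.
So Bakery2→C1 carries 40 trays.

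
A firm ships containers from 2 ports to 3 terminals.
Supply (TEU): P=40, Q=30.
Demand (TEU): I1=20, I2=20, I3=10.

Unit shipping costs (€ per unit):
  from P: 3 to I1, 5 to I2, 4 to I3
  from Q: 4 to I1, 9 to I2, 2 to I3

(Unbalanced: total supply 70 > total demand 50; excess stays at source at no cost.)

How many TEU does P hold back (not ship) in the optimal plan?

An optimal plan:
  P–I1: 20 × €3 = €60
  P–I2: 20 × €5 = €100
  Q–I3: 10 × €2 = €20
Total cost = €180.
P ships 40 of its 40, leaving 0.

0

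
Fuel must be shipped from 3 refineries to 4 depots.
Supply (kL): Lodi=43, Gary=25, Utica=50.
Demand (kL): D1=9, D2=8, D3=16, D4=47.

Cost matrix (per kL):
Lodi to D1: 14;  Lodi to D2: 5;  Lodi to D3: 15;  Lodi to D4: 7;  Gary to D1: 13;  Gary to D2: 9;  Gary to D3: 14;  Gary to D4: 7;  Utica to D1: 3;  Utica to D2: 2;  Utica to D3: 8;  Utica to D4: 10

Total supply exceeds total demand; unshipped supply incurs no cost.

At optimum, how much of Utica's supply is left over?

An optimal plan:
  Lodi→D4: 43 × 7 = 301
  Gary→D4: 4 × 7 = 28
  Utica→D1: 9 × 3 = 27
  Utica→D2: 8 × 2 = 16
  Utica→D3: 16 × 8 = 128
Total cost = 500.
Utica ships 33 of its 50, leaving 17.

17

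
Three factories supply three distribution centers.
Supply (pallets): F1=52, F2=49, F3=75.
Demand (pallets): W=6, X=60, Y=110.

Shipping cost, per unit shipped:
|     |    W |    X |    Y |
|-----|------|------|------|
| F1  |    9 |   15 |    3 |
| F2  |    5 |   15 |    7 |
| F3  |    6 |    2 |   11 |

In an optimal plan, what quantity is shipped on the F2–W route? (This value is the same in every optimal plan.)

0

The minimum-cost plan:
  F1–Y: 52 × 3 = 156
  F2–Y: 49 × 7 = 343
  F3–W: 6 × 6 = 36
  F3–X: 60 × 2 = 120
  F3–Y: 9 × 11 = 99
Total cost = 754.
The route F2→W is not used.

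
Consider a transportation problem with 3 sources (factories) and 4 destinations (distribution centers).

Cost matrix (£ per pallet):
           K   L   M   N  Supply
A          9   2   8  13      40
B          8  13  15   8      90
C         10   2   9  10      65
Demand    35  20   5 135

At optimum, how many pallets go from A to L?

0

Solving gives:
  A–K: 35 × £9 = £315
  A–M: 5 × £8 = £40
  B–N: 90 × £8 = £720
  C–L: 20 × £2 = £40
  C–N: 45 × £10 = £450
Total cost = £1565.
The route A→L is not used.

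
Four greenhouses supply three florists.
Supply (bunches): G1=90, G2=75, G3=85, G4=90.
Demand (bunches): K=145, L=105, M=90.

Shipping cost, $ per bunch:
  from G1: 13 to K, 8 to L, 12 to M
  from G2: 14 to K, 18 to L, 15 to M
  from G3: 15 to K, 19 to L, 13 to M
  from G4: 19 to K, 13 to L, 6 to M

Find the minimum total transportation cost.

One minimum-cost allocation:
  G1→L: 90 bunches
  G2→K: 60 bunches
  G2→L: 15 bunches
  G3→K: 85 bunches
  G4→M: 90 bunches
Total cost = $3645.

3645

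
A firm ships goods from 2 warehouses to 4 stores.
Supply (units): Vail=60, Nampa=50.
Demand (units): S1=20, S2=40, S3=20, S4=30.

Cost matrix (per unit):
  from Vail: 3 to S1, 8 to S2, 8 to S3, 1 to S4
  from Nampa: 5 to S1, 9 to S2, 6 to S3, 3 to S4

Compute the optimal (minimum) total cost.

560

A cheapest plan:
  Vail to S1: 20 units
  Vail to S2: 10 units
  Vail to S4: 30 units
  Nampa to S2: 30 units
  Nampa to S3: 20 units
Total cost = 560.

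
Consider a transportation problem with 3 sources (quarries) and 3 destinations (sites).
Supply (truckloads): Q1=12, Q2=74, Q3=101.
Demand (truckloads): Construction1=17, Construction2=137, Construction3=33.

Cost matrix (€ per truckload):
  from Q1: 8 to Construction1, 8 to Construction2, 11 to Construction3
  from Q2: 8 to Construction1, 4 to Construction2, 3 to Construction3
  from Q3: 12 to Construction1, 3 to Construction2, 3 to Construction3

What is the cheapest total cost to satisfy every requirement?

682

An optimal shipping plan:
  Q1–Construction1: 12 truckloads
  Q2–Construction1: 5 truckloads
  Q2–Construction2: 36 truckloads
  Q2–Construction3: 33 truckloads
  Q3–Construction2: 101 truckloads
Total cost = €682.
(Supply check: Q1 ships 12; Q2 ships 74; Q3 ships 101.)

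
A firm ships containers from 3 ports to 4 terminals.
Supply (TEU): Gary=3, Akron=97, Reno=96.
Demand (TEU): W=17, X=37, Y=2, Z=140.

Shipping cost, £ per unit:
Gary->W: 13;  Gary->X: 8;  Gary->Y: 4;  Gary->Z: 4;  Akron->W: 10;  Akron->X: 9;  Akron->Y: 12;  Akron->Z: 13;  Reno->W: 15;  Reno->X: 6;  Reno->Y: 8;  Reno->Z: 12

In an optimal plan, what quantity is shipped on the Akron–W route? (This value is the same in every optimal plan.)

17

Solving gives:
  Gary–Z: 3 × £4 = £12
  Akron–W: 17 × £10 = £170
  Akron–Z: 80 × £13 = £1040
  Reno–X: 37 × £6 = £222
  Reno–Y: 2 × £8 = £16
  Reno–Z: 57 × £12 = £684
Total cost = £2144.
So Akron→W carries 17 TEU.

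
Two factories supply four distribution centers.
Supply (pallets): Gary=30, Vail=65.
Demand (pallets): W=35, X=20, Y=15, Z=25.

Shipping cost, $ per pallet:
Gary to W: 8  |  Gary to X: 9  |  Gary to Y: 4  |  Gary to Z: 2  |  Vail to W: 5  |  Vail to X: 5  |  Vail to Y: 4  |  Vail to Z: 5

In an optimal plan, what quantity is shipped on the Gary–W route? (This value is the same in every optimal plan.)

0

Optimal shipments:
  Gary->Y: 5 pallets
  Gary->Z: 25 pallets
  Vail->W: 35 pallets
  Vail->X: 20 pallets
  Vail->Y: 10 pallets
Total cost = $385.
The route Gary→W is not used.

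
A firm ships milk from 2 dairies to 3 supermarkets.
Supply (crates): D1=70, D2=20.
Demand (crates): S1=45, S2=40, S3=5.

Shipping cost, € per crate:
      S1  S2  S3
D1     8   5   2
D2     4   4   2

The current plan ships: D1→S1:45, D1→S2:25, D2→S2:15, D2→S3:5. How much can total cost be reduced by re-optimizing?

Current plan cost = 45·8 + 25·5 + 15·4 + 5·2 = €555.
Optimal plan:
  D1→S1: 25 crates
  D1→S2: 40 crates
  D1→S3: 5 crates
  D2→S1: 20 crates
Optimal cost = €490.
Saving = 555 − 490 = €65.

65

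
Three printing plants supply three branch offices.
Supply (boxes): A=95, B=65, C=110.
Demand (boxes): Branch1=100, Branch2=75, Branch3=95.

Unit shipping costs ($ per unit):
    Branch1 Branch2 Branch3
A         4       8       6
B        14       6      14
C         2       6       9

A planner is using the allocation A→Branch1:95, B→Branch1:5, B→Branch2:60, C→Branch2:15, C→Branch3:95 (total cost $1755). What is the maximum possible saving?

Current plan cost = 95·4 + 5·14 + 60·6 + 15·6 + 95·9 = $1755.
Optimal plan:
  A to Branch3: 95 × $6 = $570
  B to Branch2: 65 × $6 = $390
  C to Branch1: 100 × $2 = $200
  C to Branch2: 10 × $6 = $60
Optimal cost = $1220.
Saving = 1755 − 1220 = $535.

535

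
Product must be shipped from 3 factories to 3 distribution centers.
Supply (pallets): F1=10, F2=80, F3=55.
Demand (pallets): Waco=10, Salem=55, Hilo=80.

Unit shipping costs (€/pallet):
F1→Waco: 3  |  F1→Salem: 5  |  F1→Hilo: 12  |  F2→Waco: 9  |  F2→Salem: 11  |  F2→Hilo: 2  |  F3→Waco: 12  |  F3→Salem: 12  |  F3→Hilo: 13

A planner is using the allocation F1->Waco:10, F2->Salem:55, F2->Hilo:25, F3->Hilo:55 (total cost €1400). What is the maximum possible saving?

Current plan cost = 10·3 + 55·11 + 25·2 + 55·13 = €1400.
Optimal plan:
  F1 to Waco: 10 pallets
  F2 to Hilo: 80 pallets
  F3 to Salem: 55 pallets
Optimal cost = €850.
Saving = 1400 − 850 = €550.

550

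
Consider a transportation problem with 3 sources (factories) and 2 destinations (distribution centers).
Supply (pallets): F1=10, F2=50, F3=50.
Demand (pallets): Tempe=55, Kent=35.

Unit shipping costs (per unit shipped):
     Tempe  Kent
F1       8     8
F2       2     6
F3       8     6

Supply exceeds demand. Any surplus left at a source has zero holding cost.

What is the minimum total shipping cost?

A cheapest plan:
  F2–Tempe: 50 pallets
  F3–Tempe: 5 pallets
  F3–Kent: 35 pallets
Total cost = 350.

350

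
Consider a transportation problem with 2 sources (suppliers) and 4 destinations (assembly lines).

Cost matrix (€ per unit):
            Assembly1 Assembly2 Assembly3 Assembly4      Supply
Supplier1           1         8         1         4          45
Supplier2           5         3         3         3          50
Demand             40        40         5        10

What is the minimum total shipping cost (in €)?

Optimal allocation:
  Supplier1–Assembly1: 40 × €1 = €40
  Supplier1–Assembly3: 5 × €1 = €5
  Supplier2–Assembly2: 40 × €3 = €120
  Supplier2–Assembly4: 10 × €3 = €30
Total = 40 + 5 + 120 + 30 = €195.
(Supply check: Supplier1 ships 45; Supplier2 ships 50.)

195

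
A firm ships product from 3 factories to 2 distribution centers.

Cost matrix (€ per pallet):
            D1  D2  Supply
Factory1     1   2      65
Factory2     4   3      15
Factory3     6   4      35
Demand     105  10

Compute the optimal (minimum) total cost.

A cheapest plan:
  Factory1–D1: 65 × €1 = €65
  Factory2–D1: 15 × €4 = €60
  Factory3–D1: 25 × €6 = €150
  Factory3–D2: 10 × €4 = €40
Total = 65 + 60 + 150 + 40 = €315.
(Supply check: Factory1 ships 65; Factory2 ships 15; Factory3 ships 35.)

315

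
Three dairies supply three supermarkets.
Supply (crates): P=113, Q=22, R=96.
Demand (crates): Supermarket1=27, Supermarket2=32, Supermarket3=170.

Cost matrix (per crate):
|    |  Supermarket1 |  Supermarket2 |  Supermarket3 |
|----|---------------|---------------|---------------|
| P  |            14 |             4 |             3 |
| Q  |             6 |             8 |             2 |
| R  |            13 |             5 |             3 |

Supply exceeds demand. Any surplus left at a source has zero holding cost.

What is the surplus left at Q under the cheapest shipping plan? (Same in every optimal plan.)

Minimum-cost shipments:
  P->Supermarket2: 32 × 4 = 128
  P->Supermarket3: 79 × 3 = 237
  Q->Supermarket1: 22 × 6 = 132
  R->Supermarket1: 5 × 13 = 65
  R->Supermarket3: 91 × 3 = 273
Total cost = 835.
Q ships 22 of its 22, leaving 0.

0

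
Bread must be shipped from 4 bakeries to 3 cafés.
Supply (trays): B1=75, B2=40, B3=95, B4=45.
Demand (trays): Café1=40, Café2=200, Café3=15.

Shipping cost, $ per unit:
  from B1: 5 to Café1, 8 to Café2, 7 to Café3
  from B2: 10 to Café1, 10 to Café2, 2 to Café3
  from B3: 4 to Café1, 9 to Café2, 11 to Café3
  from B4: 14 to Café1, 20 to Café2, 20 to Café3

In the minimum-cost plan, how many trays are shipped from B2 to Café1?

0

Solving gives:
  B1→Café2: 75 × $8 = $600
  B2→Café2: 25 × $10 = $250
  B2→Café3: 15 × $2 = $30
  B3→Café2: 95 × $9 = $855
  B4→Café1: 40 × $14 = $560
  B4→Café2: 5 × $20 = $100
Total cost = $2395.
The route B2→Café1 is not used.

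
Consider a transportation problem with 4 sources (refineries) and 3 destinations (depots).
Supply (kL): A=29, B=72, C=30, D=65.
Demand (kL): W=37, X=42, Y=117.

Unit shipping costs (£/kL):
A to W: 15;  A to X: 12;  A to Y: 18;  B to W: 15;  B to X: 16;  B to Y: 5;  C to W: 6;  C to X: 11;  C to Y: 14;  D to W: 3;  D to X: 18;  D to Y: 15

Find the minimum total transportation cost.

1620

A cheapest plan:
  A→X: 29 kL
  B→Y: 72 kL
  C→X: 13 kL
  C→Y: 17 kL
  D→W: 37 kL
  D→Y: 28 kL
Total cost = £1620.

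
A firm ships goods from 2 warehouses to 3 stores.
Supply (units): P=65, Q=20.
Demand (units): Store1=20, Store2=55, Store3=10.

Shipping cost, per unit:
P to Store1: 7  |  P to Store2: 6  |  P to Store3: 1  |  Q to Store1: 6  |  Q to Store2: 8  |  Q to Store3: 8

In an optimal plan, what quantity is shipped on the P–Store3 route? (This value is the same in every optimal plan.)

Optimal shipments:
  P->Store2: 55 units
  P->Store3: 10 units
  Q->Store1: 20 units
Total cost = 460.
So P→Store3 carries 10 units.

10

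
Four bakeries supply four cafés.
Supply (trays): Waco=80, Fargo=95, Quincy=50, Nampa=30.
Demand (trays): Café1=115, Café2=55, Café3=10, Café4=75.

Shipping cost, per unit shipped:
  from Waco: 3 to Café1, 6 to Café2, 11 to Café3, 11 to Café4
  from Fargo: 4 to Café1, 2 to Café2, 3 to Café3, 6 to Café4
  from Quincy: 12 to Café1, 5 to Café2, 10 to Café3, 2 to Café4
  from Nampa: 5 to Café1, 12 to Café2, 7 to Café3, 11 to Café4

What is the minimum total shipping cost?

800

An optimal shipping plan:
  Waco→Café1: 80 trays
  Fargo→Café1: 5 trays
  Fargo→Café2: 55 trays
  Fargo→Café3: 10 trays
  Fargo→Café4: 25 trays
  Quincy→Café4: 50 trays
  Nampa→Café1: 30 trays
Total cost = 800.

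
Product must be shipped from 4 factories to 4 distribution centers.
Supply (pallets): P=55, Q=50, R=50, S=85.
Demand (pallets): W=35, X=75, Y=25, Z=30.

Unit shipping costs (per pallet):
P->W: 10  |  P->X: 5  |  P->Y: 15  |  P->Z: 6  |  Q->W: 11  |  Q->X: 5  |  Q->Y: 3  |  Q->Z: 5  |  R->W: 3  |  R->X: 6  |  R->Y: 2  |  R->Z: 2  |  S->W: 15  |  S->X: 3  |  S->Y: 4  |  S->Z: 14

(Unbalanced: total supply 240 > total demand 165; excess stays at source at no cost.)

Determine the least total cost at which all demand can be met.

510

A cheapest plan:
  Q→Y: 25 × 3 = 75
  Q→Z: 15 × 5 = 75
  R→W: 35 × 3 = 105
  R→Z: 15 × 2 = 30
  S→X: 75 × 3 = 225
Total = 75 + 75 + 105 + 30 + 225 = 510.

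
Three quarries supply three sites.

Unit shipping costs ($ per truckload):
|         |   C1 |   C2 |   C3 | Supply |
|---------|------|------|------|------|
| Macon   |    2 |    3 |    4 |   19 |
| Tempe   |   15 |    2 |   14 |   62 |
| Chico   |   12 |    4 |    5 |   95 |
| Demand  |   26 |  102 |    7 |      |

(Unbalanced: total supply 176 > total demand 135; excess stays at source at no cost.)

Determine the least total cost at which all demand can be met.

Optimal allocation:
  Macon–C1: 19 × $2 = $38
  Tempe–C2: 62 × $2 = $124
  Chico–C1: 7 × $12 = $84
  Chico–C2: 40 × $4 = $160
  Chico–C3: 7 × $5 = $35
Total = 38 + 124 + 84 + 160 + 35 = $441.
(Supply check: Macon ships 19; Tempe ships 62; Chico ships 54.)

441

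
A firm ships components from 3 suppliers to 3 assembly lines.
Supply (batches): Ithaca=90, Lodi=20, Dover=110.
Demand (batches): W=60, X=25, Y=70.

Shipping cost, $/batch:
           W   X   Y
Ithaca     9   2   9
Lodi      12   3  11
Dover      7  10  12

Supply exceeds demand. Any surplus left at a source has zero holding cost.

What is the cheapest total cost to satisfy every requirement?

A cheapest plan:
  Ithaca–X: 20 batches
  Ithaca–Y: 70 batches
  Lodi–X: 5 batches
  Dover–W: 60 batches
Total cost = $1105.
(Supply check: Ithaca ships 90; Lodi ships 5; Dover ships 60.)

1105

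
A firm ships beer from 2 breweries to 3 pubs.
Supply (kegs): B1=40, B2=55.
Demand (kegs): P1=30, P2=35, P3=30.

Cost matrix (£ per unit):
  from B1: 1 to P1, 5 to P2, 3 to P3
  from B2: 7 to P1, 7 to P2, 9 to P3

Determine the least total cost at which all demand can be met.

A cheapest plan:
  B1→P1: 30 kegs
  B1→P3: 10 kegs
  B2→P2: 35 kegs
  B2→P3: 20 kegs
Total cost = £485.

485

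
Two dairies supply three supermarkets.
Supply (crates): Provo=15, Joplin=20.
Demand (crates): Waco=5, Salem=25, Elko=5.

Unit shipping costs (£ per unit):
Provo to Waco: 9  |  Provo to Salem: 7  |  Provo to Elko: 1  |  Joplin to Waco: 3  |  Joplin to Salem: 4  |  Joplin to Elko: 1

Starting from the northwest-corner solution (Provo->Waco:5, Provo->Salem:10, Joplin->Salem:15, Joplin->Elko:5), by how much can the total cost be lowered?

Current plan cost = 5·9 + 10·7 + 15·4 + 5·1 = £180.
Optimal plan:
  Provo→Salem: 10 × £7 = £70
  Provo→Elko: 5 × £1 = £5
  Joplin→Waco: 5 × £3 = £15
  Joplin→Salem: 15 × £4 = £60
Optimal cost = £150.
Saving = 180 − 150 = £30.

30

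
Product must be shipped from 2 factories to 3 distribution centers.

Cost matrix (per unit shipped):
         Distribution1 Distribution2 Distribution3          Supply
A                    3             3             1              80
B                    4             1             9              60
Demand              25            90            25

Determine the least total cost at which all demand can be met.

250

A cheapest plan:
  A to Distribution1: 25 pallets
  A to Distribution2: 30 pallets
  A to Distribution3: 25 pallets
  B to Distribution2: 60 pallets
Total cost = 250.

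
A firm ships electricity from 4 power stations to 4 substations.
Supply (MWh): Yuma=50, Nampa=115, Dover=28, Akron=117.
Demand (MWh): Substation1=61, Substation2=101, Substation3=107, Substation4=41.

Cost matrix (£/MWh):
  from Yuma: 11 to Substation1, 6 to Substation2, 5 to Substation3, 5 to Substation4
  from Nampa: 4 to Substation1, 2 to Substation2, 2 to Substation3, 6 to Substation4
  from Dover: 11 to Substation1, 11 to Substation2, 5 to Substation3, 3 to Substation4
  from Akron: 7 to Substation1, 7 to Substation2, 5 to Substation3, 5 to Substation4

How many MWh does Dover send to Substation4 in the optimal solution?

28

The minimum-cost plan:
  Yuma–Substation3: 37 × £5 = £185
  Yuma–Substation4: 13 × £5 = £65
  Nampa–Substation1: 14 × £4 = £56
  Nampa–Substation2: 101 × £2 = £202
  Dover–Substation4: 28 × £3 = £84
  Akron–Substation1: 47 × £7 = £329
  Akron–Substation3: 70 × £5 = £350
Total cost = £1271.
So Dover→Substation4 carries 28 MWh.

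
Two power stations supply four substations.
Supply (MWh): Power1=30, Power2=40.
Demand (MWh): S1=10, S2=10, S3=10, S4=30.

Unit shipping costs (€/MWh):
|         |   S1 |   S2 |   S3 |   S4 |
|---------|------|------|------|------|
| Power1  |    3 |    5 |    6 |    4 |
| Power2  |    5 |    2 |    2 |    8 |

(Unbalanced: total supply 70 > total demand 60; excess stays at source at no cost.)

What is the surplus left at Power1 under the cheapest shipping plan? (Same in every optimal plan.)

0

An optimal plan:
  Power1 to S4: 30 × €4 = €120
  Power2 to S1: 10 × €5 = €50
  Power2 to S2: 10 × €2 = €20
  Power2 to S3: 10 × €2 = €20
Total cost = €210.
Power1 ships 30 of its 30, leaving 0.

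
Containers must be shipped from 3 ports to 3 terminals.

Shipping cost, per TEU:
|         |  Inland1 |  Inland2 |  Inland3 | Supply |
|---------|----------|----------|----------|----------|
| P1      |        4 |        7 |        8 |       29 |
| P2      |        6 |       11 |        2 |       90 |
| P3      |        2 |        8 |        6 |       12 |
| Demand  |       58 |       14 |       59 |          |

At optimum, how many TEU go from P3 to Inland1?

Optimal shipments:
  P1–Inland1: 15 × 4 = 60
  P1–Inland2: 14 × 7 = 98
  P2–Inland1: 31 × 6 = 186
  P2–Inland3: 59 × 2 = 118
  P3–Inland1: 12 × 2 = 24
Total cost = 486.
So P3→Inland1 carries 12 TEU.

12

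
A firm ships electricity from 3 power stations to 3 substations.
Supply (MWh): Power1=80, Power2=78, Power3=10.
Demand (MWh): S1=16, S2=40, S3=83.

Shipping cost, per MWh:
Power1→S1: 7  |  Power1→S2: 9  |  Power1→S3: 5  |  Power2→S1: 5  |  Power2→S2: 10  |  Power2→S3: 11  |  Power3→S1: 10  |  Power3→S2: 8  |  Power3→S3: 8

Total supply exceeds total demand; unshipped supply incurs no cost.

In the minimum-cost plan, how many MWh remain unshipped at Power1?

0

Minimum-cost shipments:
  Power1–S3: 80 × 5 = 400
  Power2–S1: 16 × 5 = 80
  Power2–S2: 33 × 10 = 330
  Power3–S2: 7 × 8 = 56
  Power3–S3: 3 × 8 = 24
Total cost = 890.
Power1 ships 80 of its 80, leaving 0.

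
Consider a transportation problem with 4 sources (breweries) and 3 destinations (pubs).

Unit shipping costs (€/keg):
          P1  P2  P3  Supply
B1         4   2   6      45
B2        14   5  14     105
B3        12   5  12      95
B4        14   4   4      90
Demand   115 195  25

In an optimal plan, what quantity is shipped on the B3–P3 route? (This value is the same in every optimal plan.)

Optimal shipments:
  B1→P1: 45 kegs
  B2→P2: 105 kegs
  B3→P1: 70 kegs
  B3→P2: 25 kegs
  B4→P2: 65 kegs
  B4→P3: 25 kegs
Total cost = €2030.
The route B3→P3 is not used.

0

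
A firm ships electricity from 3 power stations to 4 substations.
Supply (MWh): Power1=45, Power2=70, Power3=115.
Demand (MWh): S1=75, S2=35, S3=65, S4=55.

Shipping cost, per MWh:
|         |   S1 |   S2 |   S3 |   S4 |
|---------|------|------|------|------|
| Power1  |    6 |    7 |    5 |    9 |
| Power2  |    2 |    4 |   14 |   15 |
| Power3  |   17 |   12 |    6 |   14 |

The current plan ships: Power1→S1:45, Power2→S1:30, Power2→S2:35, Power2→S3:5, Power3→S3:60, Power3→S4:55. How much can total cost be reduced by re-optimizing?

120

Current plan cost = 45·6 + 30·2 + 35·4 + 5·14 + 60·6 + 55·14 = 1670.
Optimal plan:
  Power1→S1: 5 MWh
  Power1→S2: 35 MWh
  Power1→S4: 5 MWh
  Power2→S1: 70 MWh
  Power3→S3: 65 MWh
  Power3→S4: 50 MWh
Optimal cost = 1550.
Saving = 1670 − 1550 = 120.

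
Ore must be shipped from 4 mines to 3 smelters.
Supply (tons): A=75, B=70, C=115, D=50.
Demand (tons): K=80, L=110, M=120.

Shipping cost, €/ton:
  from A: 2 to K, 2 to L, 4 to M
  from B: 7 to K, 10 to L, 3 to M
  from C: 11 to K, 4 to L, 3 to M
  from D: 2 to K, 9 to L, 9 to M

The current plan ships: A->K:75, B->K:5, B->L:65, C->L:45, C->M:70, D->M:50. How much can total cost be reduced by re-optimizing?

805

Current plan cost = 75·2 + 5·7 + 65·10 + 45·4 + 70·3 + 50·9 = €1675.
Optimal plan:
  A to K: 30 × €2 = €60
  A to L: 45 × €2 = €90
  B to M: 70 × €3 = €210
  C to L: 65 × €4 = €260
  C to M: 50 × €3 = €150
  D to K: 50 × €2 = €100
Optimal cost = €870.
Saving = 1675 − 870 = €805.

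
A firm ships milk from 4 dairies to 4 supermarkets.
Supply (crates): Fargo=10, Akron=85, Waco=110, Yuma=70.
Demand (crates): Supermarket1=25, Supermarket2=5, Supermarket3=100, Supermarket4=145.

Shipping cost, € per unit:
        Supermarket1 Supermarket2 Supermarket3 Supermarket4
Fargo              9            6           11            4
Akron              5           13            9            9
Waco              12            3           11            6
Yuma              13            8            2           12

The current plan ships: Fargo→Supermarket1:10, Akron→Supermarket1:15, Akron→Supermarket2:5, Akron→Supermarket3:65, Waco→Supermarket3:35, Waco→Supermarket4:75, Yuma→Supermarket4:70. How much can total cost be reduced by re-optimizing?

1000

Current plan cost = 10·9 + 15·5 + 5·13 + 65·9 + 35·11 + 75·6 + 70·12 = €2490.
Optimal plan:
  Fargo to Supermarket4: 10 × €4 = €40
  Akron to Supermarket1: 25 × €5 = €125
  Akron to Supermarket3: 30 × €9 = €270
  Akron to Supermarket4: 30 × €9 = €270
  Waco to Supermarket2: 5 × €3 = €15
  Waco to Supermarket4: 105 × €6 = €630
  Yuma to Supermarket3: 70 × €2 = €140
Optimal cost = €1490.
Saving = 2490 − 1490 = €1000.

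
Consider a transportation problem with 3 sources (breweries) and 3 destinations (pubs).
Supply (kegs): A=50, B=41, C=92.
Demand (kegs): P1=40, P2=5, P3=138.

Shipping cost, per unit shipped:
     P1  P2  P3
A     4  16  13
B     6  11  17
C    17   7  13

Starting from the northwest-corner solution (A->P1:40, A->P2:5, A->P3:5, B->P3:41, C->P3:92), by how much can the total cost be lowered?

Current plan cost = 40·4 + 5·16 + 5·13 + 41·17 + 92·13 = 2198.
Optimal plan:
  A→P3: 50 × 13 = 650
  B→P1: 40 × 6 = 240
  B→P3: 1 × 17 = 17
  C→P2: 5 × 7 = 35
  C→P3: 87 × 13 = 1131
Optimal cost = 2073.
Saving = 2198 − 2073 = 125.

125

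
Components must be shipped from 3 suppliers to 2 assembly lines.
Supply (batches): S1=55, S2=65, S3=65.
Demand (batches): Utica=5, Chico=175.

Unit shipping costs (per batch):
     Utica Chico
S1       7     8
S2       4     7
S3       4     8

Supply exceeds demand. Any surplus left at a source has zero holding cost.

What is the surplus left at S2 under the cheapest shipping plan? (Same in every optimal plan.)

0

Minimum-cost shipments:
  S1 to Chico: 55 × 8 = 440
  S2 to Chico: 65 × 7 = 455
  S3 to Utica: 5 × 4 = 20
  S3 to Chico: 55 × 8 = 440
Total cost = 1355.
S2 ships 65 of its 65, leaving 0.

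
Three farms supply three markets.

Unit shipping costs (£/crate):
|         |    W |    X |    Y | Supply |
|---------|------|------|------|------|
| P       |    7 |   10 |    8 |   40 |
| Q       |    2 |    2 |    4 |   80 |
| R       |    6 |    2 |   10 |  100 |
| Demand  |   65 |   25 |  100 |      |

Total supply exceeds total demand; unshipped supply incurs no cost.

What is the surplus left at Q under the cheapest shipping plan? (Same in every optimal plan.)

0

Minimum-cost shipments:
  P→Y: 20 × £8 = £160
  Q→Y: 80 × £4 = £320
  R→W: 65 × £6 = £390
  R→X: 25 × £2 = £50
Total cost = £920.
Q ships 80 of its 80, leaving 0.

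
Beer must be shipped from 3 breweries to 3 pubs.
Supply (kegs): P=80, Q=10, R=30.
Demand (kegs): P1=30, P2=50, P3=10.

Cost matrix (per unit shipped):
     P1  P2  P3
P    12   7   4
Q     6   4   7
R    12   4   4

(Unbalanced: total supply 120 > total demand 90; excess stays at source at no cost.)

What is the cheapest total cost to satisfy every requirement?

600

A cheapest plan:
  P–P1: 20 × 12 = 240
  P–P2: 20 × 7 = 140
  P–P3: 10 × 4 = 40
  Q–P1: 10 × 6 = 60
  R–P2: 30 × 4 = 120
Total = 240 + 140 + 40 + 60 + 120 = 600.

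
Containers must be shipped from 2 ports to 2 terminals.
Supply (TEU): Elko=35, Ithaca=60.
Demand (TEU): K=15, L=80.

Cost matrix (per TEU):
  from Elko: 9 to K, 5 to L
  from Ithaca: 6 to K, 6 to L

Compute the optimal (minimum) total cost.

535

An optimal shipping plan:
  Elko→L: 35 × 5 = 175
  Ithaca→K: 15 × 6 = 90
  Ithaca→L: 45 × 6 = 270
Total = 175 + 90 + 270 = 535.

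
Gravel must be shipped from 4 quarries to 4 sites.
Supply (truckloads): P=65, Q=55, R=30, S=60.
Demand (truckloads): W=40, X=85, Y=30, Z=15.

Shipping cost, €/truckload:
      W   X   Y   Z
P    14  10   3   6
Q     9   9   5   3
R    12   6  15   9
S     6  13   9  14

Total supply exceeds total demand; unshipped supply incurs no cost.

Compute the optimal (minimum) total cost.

1065

One minimum-cost allocation:
  P–X: 15 truckloads
  P–Y: 30 truckloads
  Q–X: 40 truckloads
  Q–Z: 15 truckloads
  R–X: 30 truckloads
  S–W: 40 truckloads
Total cost = €1065.
(Supply check: P ships 45; Q ships 55; R ships 30; S ships 40.)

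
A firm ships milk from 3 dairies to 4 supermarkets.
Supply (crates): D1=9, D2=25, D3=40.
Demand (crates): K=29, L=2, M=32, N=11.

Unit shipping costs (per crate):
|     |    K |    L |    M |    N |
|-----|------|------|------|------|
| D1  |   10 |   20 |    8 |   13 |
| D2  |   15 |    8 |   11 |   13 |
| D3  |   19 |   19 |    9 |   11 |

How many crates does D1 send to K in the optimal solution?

Solving gives:
  D1→K: 9 × 10 = 90
  D2→K: 20 × 15 = 300
  D2→L: 2 × 8 = 16
  D2→N: 3 × 13 = 39
  D3→M: 32 × 9 = 288
  D3→N: 8 × 11 = 88
Total cost = 821.
So D1→K carries 9 crates.

9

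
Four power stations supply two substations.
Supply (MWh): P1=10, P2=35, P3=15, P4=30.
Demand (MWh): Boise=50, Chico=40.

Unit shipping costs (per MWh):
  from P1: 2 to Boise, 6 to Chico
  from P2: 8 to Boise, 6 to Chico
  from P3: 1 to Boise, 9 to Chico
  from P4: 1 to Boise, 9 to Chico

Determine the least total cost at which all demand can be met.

295

An optimal shipping plan:
  P1 to Boise: 5 × 2 = 10
  P1 to Chico: 5 × 6 = 30
  P2 to Chico: 35 × 6 = 210
  P3 to Boise: 15 × 1 = 15
  P4 to Boise: 30 × 1 = 30
Total = 10 + 30 + 210 + 15 + 30 = 295.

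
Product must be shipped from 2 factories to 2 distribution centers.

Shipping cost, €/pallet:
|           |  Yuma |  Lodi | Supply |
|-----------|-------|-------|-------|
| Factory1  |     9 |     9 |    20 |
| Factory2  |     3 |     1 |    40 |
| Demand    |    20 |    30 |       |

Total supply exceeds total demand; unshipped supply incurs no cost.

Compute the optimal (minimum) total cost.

150

An optimal shipping plan:
  Factory1 to Yuma: 10 × €9 = €90
  Factory2 to Yuma: 10 × €3 = €30
  Factory2 to Lodi: 30 × €1 = €30
Total = 90 + 30 + 30 = €150.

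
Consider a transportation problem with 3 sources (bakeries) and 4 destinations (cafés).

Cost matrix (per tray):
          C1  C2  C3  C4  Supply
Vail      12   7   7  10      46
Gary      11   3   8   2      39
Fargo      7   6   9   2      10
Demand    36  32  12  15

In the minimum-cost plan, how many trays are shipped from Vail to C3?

12

Optimal shipments:
  Vail→C1: 26 trays
  Vail→C2: 8 trays
  Vail→C3: 12 trays
  Gary→C2: 24 trays
  Gary→C4: 15 trays
  Fargo→C1: 10 trays
Total cost = 624.
So Vail→C3 carries 12 trays.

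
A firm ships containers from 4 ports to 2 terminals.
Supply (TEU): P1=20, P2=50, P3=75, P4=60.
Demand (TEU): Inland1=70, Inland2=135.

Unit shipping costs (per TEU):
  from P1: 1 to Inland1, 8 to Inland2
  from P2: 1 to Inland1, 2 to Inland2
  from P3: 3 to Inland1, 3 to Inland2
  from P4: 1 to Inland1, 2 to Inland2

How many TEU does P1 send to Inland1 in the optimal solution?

20

Optimal shipments:
  P1→Inland1: 20 TEU
  P2→Inland1: 50 TEU
  P3→Inland2: 75 TEU
  P4→Inland2: 60 TEU
Total cost = 415.
So P1→Inland1 carries 20 TEU.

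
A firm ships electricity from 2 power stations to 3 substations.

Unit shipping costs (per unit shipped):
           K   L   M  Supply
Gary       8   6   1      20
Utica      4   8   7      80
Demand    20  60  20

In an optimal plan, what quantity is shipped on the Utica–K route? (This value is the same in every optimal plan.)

The minimum-cost plan:
  Gary to M: 20 × 1 = 20
  Utica to K: 20 × 4 = 80
  Utica to L: 60 × 8 = 480
Total cost = 580.
So Utica→K carries 20 MWh.

20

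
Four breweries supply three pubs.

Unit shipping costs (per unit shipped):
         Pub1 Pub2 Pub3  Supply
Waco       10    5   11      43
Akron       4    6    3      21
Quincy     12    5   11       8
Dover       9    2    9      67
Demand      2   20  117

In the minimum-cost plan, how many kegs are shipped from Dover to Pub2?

The minimum-cost plan:
  Waco to Pub1: 2 × 10 = 20
  Waco to Pub3: 41 × 11 = 451
  Akron to Pub3: 21 × 3 = 63
  Quincy to Pub3: 8 × 11 = 88
  Dover to Pub2: 20 × 2 = 40
  Dover to Pub3: 47 × 9 = 423
Total cost = 1085.
So Dover→Pub2 carries 20 kegs.

20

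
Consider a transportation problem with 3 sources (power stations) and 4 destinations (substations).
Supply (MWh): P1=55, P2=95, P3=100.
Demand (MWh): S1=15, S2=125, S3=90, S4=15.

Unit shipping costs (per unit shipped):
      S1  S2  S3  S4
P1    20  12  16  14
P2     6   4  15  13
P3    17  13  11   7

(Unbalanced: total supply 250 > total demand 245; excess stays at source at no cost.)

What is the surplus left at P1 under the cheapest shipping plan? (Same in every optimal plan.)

5

Minimum-cost shipments:
  P1–S2: 45 × 12 = 540
  P1–S3: 5 × 16 = 80
  P2–S1: 15 × 6 = 90
  P2–S2: 80 × 4 = 320
  P3–S3: 85 × 11 = 935
  P3–S4: 15 × 7 = 105
Total cost = 2070.
P1 ships 50 of its 55, leaving 5.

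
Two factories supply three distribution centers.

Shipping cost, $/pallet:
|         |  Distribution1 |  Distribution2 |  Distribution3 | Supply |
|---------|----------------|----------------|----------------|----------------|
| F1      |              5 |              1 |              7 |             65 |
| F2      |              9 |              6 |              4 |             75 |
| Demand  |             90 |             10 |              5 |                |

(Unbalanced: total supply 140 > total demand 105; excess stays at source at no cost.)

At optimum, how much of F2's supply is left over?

35

An optimal plan:
  F1 to Distribution1: 55 × $5 = $275
  F1 to Distribution2: 10 × $1 = $10
  F2 to Distribution1: 35 × $9 = $315
  F2 to Distribution3: 5 × $4 = $20
Total cost = $620.
F2 ships 40 of its 75, leaving 35.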